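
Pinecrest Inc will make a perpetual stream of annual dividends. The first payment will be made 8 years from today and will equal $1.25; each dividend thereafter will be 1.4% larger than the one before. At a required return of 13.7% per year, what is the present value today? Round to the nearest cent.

$4.14

Value at end of year 7: C₁ / (r − g) = $1.25 / (0.137 − 0.014) = $10.1626
Discount to today: PV = $10.1626 / (1 + 0.137)^7 = $10.1626 / 2.456537 = $4.14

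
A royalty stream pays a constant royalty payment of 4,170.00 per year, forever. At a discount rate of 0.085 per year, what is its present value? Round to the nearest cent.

49058.82

Level perpetuity: PV = C / r = 4,170.00 / 0.085 = 49,058.82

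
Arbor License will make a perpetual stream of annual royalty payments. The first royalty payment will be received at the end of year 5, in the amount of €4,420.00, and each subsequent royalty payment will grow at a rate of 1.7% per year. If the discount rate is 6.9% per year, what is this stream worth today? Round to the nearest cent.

€65089.08

Value at end of year 4: C₁ / (r − g) = €4,420.00 / (0.069 − 0.017) = €85,000.0000
Discount to today: PV = €85,000.0000 / (1 + 0.069)^4 = €85,000.0000 / 1.305903 = €65,089.08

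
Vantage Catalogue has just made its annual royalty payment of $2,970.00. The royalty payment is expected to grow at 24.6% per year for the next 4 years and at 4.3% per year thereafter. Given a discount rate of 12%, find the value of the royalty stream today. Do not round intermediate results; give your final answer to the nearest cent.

$77242.79

D_1 = 3700.62000
D_2 = 4610.97252
D_3 = 5745.27176
D_4 = 7158.60861
Terminal value at year 4: TV = D_4×(1+g_2)/(r−g_2) = 7466.42878/0.077 = 96966.60757
P_0 = D_1/(1+r)^1 + D_2/(1+r)^2 + D_3/(1+r)^3 + D_4/(1+r)^4 + TV/(1+r)^4
    = 3304.12500 + 3675.83906 + 4089.37096 + 4549.42519 + 61624.03211 = 77242.79232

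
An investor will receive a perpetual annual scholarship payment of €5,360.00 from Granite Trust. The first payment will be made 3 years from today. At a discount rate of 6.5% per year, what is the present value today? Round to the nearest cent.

Value at end of year 2: C / r = €5,360.00 / 0.065 = €82,461.5385
Discount to today: PV = €82,461.5385 / (1 + 0.065)^2 = €82,461.5385 / 1.134225 = €72,702.98

€72702.98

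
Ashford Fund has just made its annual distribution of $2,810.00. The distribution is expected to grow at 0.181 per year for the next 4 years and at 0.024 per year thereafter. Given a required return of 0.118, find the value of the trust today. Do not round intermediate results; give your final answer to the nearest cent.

$51031.53

D_1 = 3318.61000
D_2 = 3919.27841
D_3 = 4628.66780
D_4 = 5466.45667
Terminal value at year 4: TV = D_4×(1+g_2)/(r−g_2) = 5597.65163/0.094 = 59549.48547
P_0 = D_1/(1+r)^1 + D_2/(1+r)^2 + D_3/(1+r)^3 + D_4/(1+r)^4 + TV/(1+r)^4
    = 2968.34526 + 3135.61337 + 3312.30715 + 3498.95773 + 38116.30551 = 51031.52902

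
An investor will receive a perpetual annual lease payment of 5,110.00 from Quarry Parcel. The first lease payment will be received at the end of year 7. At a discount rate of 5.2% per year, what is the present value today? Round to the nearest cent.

72497.51

Value at end of year 6: C / r = 5,110.00 / 0.052 = 98,269.2308
Discount to today: PV = 98,269.2308 / (1 + 0.052)^6 = 98,269.2308 / 1.355484 = 72,497.51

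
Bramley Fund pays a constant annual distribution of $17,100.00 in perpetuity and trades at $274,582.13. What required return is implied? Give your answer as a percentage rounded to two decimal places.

6.23%

P = C/r ⇒ r = C/P = $17,100.00/$274,582.13 = 0.062276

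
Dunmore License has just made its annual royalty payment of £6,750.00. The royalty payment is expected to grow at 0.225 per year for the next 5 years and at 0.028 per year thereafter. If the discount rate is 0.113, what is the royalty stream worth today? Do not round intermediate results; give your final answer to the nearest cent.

£177263.85

D_1 = 8268.75000
D_2 = 10129.21875
D_3 = 12408.29297
D_4 = 15200.15889
D_5 = 18620.19464
Terminal value at year 5: TV = D_5×(1+g_2)/(r−g_2) = 19141.56009/0.085 = 225194.82454
P_0 = D_1/(1+r)^1 + D_2/(1+r)^2 + D_3/(1+r)^3 + D_4/(1+r)^4 + D_5/(1+r)^5 + TV/(1+r)^5
    = 7429.24528 + 8176.84229 + 8999.66919 + 9905.29628 + 10902.05565 + 131850.74365 = 177263.85235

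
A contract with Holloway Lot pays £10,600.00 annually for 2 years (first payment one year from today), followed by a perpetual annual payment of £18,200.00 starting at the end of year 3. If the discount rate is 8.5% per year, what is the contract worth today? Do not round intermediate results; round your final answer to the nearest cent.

PV of 2-year annuity: £10,600.00 × [1 − (1+0.085)^−2] / 0.085 = 18773.81129
Perpetuity value at year 2: £18,200.00 / 0.085 = 214117.64706
PV of perpetuity: 214117.64706 / (1+0.085)^2 = 181883.36729
Total PV = 18773.81129 + 181883.36729 = 200657.17858

£200657.18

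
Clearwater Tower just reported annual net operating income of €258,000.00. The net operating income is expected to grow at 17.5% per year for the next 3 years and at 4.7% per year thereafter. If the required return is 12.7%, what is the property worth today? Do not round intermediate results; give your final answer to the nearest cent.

D_1 = 303150.00000
D_2 = 356201.25000
D_3 = 418536.46875
Terminal value at year 3: TV = D_3×(1+g_2)/(r−g_2) = 438207.68278/0.08 = 5477596.03477
P_0 = D_1/(1+r)^1 + D_2/(1+r)^2 + D_3/(1+r)^3 + TV/(1+r)^3
    = 268988.46495 + 280444.93906 + 292389.35527 + 3826645.68713 = 4668468.44641

€4668468.45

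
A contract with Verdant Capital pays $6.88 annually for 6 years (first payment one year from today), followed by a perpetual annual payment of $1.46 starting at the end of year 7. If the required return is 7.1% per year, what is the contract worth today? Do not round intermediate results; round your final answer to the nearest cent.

PV of 6-year annuity: $6.88 × [1 − (1+0.071)^−6] / 0.071 = 32.69280
Perpetuity value at year 6: $1.46 / 0.071 = 20.56338
PV of perpetuity: 20.56338 / (1+0.071)^6 = 13.62566
Total PV = 32.69280 + 13.62566 = 46.31846

$46.32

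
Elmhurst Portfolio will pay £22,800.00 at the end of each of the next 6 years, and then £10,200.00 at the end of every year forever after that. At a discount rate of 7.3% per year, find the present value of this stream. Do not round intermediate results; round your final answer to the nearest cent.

PV of 6-year annuity: £22,800.00 × [1 − (1+0.073)^−6] / 0.073 = 107677.86892
Perpetuity value at year 6: £10,200.00 / 0.073 = 139726.02740
PV of perpetuity: 139726.02740 / (1+0.073)^6 = 91554.34920
Total PV = 107677.86892 + 91554.34920 = 199232.21812

£199232.22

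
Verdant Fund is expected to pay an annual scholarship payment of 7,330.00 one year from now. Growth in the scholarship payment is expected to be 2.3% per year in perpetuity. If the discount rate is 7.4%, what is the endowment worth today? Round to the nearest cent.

143725.49

Growing perpetuity: P = D₁ / (r − g) = 7,330.0000 / (0.074 − 0.023) = 143,725.49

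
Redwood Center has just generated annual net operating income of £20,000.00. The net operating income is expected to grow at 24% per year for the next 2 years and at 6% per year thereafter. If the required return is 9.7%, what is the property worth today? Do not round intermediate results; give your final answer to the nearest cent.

£780250.81

D_1 = 24800.00000
D_2 = 30752.00000
Terminal value at year 2: TV = D_2×(1+g_2)/(r−g_2) = 32597.12000/0.037 = 881003.24324
P_0 = D_1/(1+r)^1 + D_2/(1+r)^2 + TV/(1+r)^2
    = 22607.11030 + 25554.07181 + 732089.62476 = 780250.80687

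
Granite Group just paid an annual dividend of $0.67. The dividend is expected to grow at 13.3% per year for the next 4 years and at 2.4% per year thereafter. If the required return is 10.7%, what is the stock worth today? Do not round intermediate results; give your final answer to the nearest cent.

D_1 = 0.75911
D_2 = 0.86007
D_3 = 0.97446
D_4 = 1.10406
Terminal value at year 4: TV = D_4×(1+g_2)/(r−g_2) = 1.13056/0.083 = 13.62123
P_0 = D_1/(1+r)^1 + D_2/(1+r)^2 + D_3/(1+r)^3 + D_4/(1+r)^4 + TV/(1+r)^4
    = 0.68574 + 0.70184 + 0.71833 + 0.73520 + 9.07039 = 11.91149

$11.91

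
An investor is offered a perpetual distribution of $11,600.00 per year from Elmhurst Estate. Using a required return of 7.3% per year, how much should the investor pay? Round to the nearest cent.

$158904.11

Level perpetuity: PV = C / r = $11,600.00 / 0.073 = $158,904.11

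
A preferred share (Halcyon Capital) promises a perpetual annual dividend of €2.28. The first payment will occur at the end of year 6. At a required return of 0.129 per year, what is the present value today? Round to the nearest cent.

Value at end of year 5: C / r = €2.28 / 0.129 = €17.6744
Discount to today: PV = €17.6744 / (1 + 0.129)^5 = €17.6744 / 1.834297 = €9.64

€9.64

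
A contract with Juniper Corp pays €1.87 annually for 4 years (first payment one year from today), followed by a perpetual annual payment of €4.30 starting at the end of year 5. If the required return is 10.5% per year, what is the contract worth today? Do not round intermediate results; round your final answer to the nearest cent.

PV of 4-year annuity: €1.87 × [1 − (1+0.105)^−4] / 0.105 = 5.86406
Perpetuity value at year 4: €4.30 / 0.105 = 40.95238
PV of perpetuity: 40.95238 / (1+0.105)^4 = 27.46819
Total PV = 5.86406 + 27.46819 = 33.33225

€33.33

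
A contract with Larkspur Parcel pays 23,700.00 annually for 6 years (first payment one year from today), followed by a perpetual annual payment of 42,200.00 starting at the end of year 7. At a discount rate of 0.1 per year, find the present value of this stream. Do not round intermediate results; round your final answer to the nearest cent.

PV of 6-year annuity: 23,700.00 × [1 − (1+0.1)^−6] / 0.1 = 103219.67858
Perpetuity value at year 6: 42,200.00 / 0.1 = 422000.00000
PV of perpetuity: 422000.00000 / (1+0.1)^6 = 238207.99848
Total PV = 103219.67858 + 238207.99848 = 341427.67706

341427.68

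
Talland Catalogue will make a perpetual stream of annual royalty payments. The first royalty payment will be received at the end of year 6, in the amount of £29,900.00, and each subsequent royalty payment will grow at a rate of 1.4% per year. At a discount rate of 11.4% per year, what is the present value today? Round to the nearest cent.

Value at end of year 5: C₁ / (r − g) = £29,900.00 / (0.114 − 0.014) = £299,000.0000
Discount to today: PV = £299,000.0000 / (1 + 0.114)^5 = £299,000.0000 / 1.715639 = £174,279.07

£174279.07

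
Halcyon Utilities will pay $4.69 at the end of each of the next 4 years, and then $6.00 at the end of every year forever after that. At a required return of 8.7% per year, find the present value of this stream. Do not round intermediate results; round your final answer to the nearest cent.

PV of 4-year annuity: $4.69 × [1 − (1+0.087)^−4] / 0.087 = 15.29488
Perpetuity value at year 4: $6.00 / 0.087 = 68.96552
PV of perpetuity: 68.96552 / (1+0.087)^4 = 49.39851
Total PV = 15.29488 + 49.39851 = 64.69339

$64.69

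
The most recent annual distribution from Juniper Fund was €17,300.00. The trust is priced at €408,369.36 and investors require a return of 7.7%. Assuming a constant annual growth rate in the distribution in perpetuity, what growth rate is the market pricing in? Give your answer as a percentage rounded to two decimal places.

P = D₀(1+g)/(r−g) ⇒ P(r−g) = D₀(1+g) ⇒ g(P+D₀) = P·r − D₀
g = (P·r − D₀)/(P + D₀) = (€408,369.36×0.077 − €17,300.00) / (€408,369.36 + €17,300.00) = 0.033229

3.32%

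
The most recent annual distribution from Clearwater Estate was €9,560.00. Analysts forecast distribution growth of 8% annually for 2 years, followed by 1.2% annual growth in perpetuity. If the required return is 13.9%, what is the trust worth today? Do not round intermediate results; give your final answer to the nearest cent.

€86151.23

D_1 = 10324.80000
D_2 = 11150.78400
Terminal value at year 2: TV = D_2×(1+g_2)/(r−g_2) = 11284.59341/0.127 = 88855.06620
P_0 = D_1/(1+r)^1 + D_2/(1+r)^2 + TV/(1+r)^2
    = 9064.79368 + 8595.23896 + 68491.19547 = 86151.22811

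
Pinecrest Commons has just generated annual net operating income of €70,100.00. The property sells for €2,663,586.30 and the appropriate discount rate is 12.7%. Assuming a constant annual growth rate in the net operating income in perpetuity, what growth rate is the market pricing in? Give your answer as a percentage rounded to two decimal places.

P = D₀(1+g)/(r−g) ⇒ P(r−g) = D₀(1+g) ⇒ g(P+D₀) = P·r − D₀
g = (P·r − D₀)/(P + D₀) = (€2,663,586.30×0.127 − €70,100.00) / (€2,663,586.30 + €70,100.00) = 0.098100

9.81%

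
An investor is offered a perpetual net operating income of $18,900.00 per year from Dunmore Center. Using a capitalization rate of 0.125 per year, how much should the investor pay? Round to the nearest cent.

$151200.00

Level perpetuity: PV = C / r = $18,900.00 / 0.125 = $151,200.00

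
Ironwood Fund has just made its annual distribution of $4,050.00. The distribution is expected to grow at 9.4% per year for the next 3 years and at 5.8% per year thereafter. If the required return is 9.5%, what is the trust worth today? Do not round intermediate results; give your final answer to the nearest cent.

D_1 = 4430.70000
D_2 = 4847.18580
D_3 = 5302.82127
Terminal value at year 3: TV = D_3×(1+g_2)/(r−g_2) = 5610.38490/0.037 = 151632.02429
P_0 = D_1/(1+r)^1 + D_2/(1+r)^2 + D_3/(1+r)^3 + TV/(1+r)^3
    = 4046.30137 + 4042.60612 + 4038.91424 + 115491.11529 = 127618.93701

$127618.94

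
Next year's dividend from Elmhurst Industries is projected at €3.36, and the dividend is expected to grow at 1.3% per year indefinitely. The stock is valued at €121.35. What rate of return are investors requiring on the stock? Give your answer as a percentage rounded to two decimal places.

P = D₁/(r − g) ⇒ r = D₁/P + g = €3.3600/€121.35 + 0.013 = 0.027689 + 0.013 = 0.040689

4.07%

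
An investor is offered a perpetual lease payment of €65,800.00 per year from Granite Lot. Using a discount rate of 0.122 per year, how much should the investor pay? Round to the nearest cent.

Level perpetuity: PV = C / r = €65,800.00 / 0.122 = €539,344.26

€539344.26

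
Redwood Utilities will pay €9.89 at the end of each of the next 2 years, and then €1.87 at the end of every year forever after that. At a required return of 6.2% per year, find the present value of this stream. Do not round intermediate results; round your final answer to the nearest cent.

PV of 2-year annuity: €9.89 × [1 − (1+0.062)^−2] / 0.062 = 18.08156
Perpetuity value at year 2: €1.87 / 0.062 = 30.16129
PV of perpetuity: 30.16129 / (1+0.062)^2 = 26.74243
Total PV = 18.08156 + 26.74243 = 44.82399

€44.82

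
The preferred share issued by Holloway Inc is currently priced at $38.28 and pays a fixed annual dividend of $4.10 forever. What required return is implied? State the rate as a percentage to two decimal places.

P = C/r ⇒ r = C/P = $4.10/$38.28 = 0.107106

10.71%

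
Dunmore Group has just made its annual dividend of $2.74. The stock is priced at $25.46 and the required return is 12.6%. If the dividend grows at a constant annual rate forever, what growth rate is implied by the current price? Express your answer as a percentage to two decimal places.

P = D₀(1+g)/(r−g) ⇒ P(r−g) = D₀(1+g) ⇒ g(P+D₀) = P·r − D₀
g = (P·r − D₀)/(P + D₀) = ($25.46×0.126 − $2.74) / ($25.46 + $2.74) = 0.016594

1.66%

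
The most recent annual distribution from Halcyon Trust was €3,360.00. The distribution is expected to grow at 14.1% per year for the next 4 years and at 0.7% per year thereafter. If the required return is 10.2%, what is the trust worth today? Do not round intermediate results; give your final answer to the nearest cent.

D_1 = 3833.76000
D_2 = 4374.32016
D_3 = 4991.09930
D_4 = 5694.84430
Terminal value at year 4: TV = D_4×(1+g_2)/(r−g_2) = 5734.70821/0.095 = 60365.34962
P_0 = D_1/(1+r)^1 + D_2/(1+r)^2 + D_3/(1+r)^3 + D_4/(1+r)^4 + TV/(1+r)^4
    = 3478.91107 + 3602.03043 + 3729.50700 + 3861.49500 + 40931.84702 = 55603.79052

€55603.79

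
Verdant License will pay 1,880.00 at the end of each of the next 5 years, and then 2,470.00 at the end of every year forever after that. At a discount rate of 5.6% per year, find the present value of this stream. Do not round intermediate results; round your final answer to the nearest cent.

41594.57

PV of 5-year annuity: 1,880.00 × [1 − (1+0.056)^−5] / 0.056 = 8006.16755
Perpetuity value at year 5: 2,470.00 / 0.056 = 44107.14286
PV of perpetuity: 44107.14286 / (1+0.056)^5 = 33588.40145
Total PV = 8006.16755 + 33588.40145 = 41594.56900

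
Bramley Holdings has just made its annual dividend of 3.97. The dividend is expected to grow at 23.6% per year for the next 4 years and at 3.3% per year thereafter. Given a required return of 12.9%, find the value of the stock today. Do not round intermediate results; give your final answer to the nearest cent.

D_1 = 4.90692
D_2 = 6.06495
D_3 = 7.49628
D_4 = 9.26540
Terminal value at year 4: TV = D_4×(1+g_2)/(r−g_2) = 9.57116/0.096 = 99.69961
P_0 = D_1/(1+r)^1 + D_2/(1+r)^2 + D_3/(1+r)^3 + D_4/(1+r)^4 + TV/(1+r)^4
    = 4.34625 + 4.75817 + 5.20912 + 5.70281 + 61.36457 = 81.38091

81.38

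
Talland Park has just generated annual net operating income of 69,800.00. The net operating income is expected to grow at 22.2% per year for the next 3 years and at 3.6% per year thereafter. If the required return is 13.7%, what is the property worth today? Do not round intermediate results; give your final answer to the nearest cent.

D_1 = 85295.60000
D_2 = 104231.22320
D_3 = 127370.55475
Terminal value at year 3: TV = D_3×(1+g_2)/(r−g_2) = 131955.89472/0.101 = 1306494.00714
P_0 = D_1/(1+r)^1 + D_2/(1+r)^2 + D_3/(1+r)^3 + TV/(1+r)^3
    = 75018.11785 + 80626.33247 + 86653.80675 + 888844.98807 = 1131143.24515

1131143.25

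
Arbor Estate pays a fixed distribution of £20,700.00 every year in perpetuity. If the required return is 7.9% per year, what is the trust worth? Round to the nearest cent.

£262025.32

Level perpetuity: PV = C / r = £20,700.00 / 0.079 = £262,025.32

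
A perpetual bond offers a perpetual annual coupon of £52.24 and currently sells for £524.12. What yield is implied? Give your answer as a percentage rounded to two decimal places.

9.97%

P = C/r ⇒ r = C/P = £52.24/£524.12 = 0.099672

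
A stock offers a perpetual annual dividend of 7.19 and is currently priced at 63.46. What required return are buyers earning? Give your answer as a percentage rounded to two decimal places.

P = C/r ⇒ r = C/P = 7.19/63.46 = 0.113300

11.33%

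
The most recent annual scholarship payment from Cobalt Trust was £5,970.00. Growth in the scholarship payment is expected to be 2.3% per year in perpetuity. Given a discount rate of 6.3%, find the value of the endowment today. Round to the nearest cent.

£152682.75

D₁ = D₀ × (1 + g) = £5,970.00 × 1.023 = £6,107.3100
Growing perpetuity: P = D₁ / (r − g) = £6,107.3100 / (0.063 − 0.023) = £152,682.75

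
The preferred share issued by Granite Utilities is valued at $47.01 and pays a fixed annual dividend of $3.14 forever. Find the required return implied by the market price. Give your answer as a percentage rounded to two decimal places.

6.68%

P = C/r ⇒ r = C/P = $3.14/$47.01 = 0.066794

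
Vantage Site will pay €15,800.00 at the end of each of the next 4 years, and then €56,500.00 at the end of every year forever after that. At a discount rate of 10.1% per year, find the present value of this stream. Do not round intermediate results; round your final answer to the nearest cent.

€430671.20

PV of 4-year annuity: €15,800.00 × [1 − (1+0.101)^−4] / 0.101 = 49975.64958
Perpetuity value at year 4: €56,500.00 / 0.101 = 559405.94059
PV of perpetuity: 559405.94059 / (1+0.101)^4 = 380695.54810
Total PV = 49975.64958 + 380695.54810 = 430671.19768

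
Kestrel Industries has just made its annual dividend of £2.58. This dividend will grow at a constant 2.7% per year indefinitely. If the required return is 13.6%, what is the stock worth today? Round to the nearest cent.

£24.31

D₁ = D₀ × (1 + g) = £2.58 × 1.027 = £2.6497
Growing perpetuity: P = D₁ / (r − g) = £2.6497 / (0.136 − 0.027) = £24.31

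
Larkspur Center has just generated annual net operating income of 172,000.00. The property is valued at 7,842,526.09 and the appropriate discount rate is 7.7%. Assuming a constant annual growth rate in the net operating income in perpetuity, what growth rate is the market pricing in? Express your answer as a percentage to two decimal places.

P = D₀(1+g)/(r−g) ⇒ P(r−g) = D₀(1+g) ⇒ g(P+D₀) = P·r − D₀
g = (P·r − D₀)/(P + D₀) = (7,842,526.09×0.077 − 172,000.00) / (7,842,526.09 + 172,000.00) = 0.053886

5.39%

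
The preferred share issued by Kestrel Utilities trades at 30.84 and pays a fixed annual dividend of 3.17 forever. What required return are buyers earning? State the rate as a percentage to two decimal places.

P = C/r ⇒ r = C/P = 3.17/30.84 = 0.102789

10.28%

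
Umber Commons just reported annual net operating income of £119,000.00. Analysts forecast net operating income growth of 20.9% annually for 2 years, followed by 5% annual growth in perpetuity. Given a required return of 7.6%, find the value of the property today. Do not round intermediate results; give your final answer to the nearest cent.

£6351182.62

D_1 = 143871.00000
D_2 = 173940.03900
Terminal value at year 2: TV = D_2×(1+g_2)/(r−g_2) = 182637.04095/0.026 = 7024501.57500
P_0 = D_1/(1+r)^1 + D_2/(1+r)^2 + TV/(1+r)^2
    = 133709.10781 + 150236.34883 + 6067237.16418 = 6351182.62082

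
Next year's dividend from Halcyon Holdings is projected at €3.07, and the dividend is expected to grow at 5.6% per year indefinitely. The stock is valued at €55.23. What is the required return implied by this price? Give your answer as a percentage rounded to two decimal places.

11.16%

P = D₁/(r − g) ⇒ r = D₁/P + g = €3.0700/€55.23 + 0.056 = 0.055586 + 0.056 = 0.111586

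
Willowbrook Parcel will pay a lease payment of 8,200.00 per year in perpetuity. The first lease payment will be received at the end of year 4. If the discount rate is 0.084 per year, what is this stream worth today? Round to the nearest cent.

Value at end of year 3: C / r = 8,200.00 / 0.084 = 97,619.0476
Discount to today: PV = 97,619.0476 / (1 + 0.084)^3 = 97,619.0476 / 1.273761 = 76,638.45

76638.45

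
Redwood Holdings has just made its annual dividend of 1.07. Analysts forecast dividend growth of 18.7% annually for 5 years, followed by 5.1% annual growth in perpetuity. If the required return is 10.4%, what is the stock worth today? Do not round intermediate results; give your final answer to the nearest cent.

37.17

D_1 = 1.27009
D_2 = 1.50760
D_3 = 1.78952
D_4 = 2.12416
D_5 = 2.52137
Terminal value at year 5: TV = D_5×(1+g_2)/(r−g_2) = 2.64996/0.053 = 49.99933
P_0 = D_1/(1+r)^1 + D_2/(1+r)^2 + D_3/(1+r)^3 + D_4/(1+r)^4 + D_5/(1+r)^5 + TV/(1+r)^5
    = 1.15044 + 1.23694 + 1.32993 + 1.42992 + 1.53742 + 30.48729 = 37.17193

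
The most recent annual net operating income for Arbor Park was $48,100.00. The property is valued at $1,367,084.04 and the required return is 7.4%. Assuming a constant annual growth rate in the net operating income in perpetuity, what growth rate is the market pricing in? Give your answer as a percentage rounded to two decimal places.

3.75%

P = D₀(1+g)/(r−g) ⇒ P(r−g) = D₀(1+g) ⇒ g(P+D₀) = P·r − D₀
g = (P·r − D₀)/(P + D₀) = ($1,367,084.04×0.074 − $48,100.00) / ($1,367,084.04 + $48,100.00) = 0.037496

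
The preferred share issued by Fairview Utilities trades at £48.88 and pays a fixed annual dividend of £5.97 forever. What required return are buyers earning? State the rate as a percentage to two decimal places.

12.21%

P = C/r ⇒ r = C/P = £5.97/£48.88 = 0.122136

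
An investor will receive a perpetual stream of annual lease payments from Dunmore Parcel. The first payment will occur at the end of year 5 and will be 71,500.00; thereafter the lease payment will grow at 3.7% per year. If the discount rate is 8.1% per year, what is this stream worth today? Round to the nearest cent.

Value at end of year 4: C₁ / (r − g) = 71,500.00 / (0.081 − 0.037) = 1,625,000.0000
Discount to today: PV = 1,625,000.0000 / (1 + 0.081)^4 = 1,625,000.0000 / 1.365535 = 1,190,009.94

1190009.94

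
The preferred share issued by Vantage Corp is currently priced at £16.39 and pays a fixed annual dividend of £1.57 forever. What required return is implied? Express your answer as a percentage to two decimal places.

P = C/r ⇒ r = C/P = £1.57/£16.39 = 0.095790

9.58%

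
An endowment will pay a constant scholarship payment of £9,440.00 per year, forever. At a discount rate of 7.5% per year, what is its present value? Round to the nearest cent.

£125866.67

Level perpetuity: PV = C / r = £9,440.00 / 0.075 = £125,866.67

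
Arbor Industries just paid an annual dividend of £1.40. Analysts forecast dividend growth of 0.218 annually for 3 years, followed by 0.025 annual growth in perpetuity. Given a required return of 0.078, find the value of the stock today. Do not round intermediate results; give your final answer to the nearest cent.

£44.44

D_1 = 1.70520
D_2 = 2.07693
D_3 = 2.52971
Terminal value at year 3: TV = D_3×(1+g_2)/(r−g_2) = 2.59295/0.053 = 48.92354
P_0 = D_1/(1+r)^1 + D_2/(1+r)^2 + D_3/(1+r)^3 + TV/(1+r)^3
    = 1.58182 + 1.78725 + 2.01936 + 39.05365 = 44.44208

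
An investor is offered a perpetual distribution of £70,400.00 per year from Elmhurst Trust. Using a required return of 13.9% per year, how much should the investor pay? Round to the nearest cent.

Level perpetuity: PV = C / r = £70,400.00 / 0.139 = £506,474.82

£506474.82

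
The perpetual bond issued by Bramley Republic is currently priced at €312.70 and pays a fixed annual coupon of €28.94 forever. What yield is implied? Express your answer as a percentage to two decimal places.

9.25%

P = C/r ⇒ r = C/P = €28.94/€312.70 = 0.092549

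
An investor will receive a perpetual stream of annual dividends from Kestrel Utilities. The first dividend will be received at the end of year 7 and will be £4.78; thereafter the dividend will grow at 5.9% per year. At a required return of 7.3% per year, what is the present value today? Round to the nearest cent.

£223.72

Value at end of year 6: C₁ / (r − g) = £4.78 / (0.073 − 0.059) = £341.4286
Discount to today: PV = £341.4286 / (1 + 0.073)^6 = £341.4286 / 1.526154 = £223.72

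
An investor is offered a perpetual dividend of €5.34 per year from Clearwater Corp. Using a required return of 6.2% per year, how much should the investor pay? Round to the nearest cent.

€86.13

Level perpetuity: PV = C / r = €5.34 / 0.062 = €86.13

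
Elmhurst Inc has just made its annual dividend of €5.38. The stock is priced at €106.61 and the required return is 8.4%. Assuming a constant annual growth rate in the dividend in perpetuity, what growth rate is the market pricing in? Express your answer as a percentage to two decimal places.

P = D₀(1+g)/(r−g) ⇒ P(r−g) = D₀(1+g) ⇒ g(P+D₀) = P·r − D₀
g = (P·r − D₀)/(P + D₀) = (€106.61×0.084 − €5.38) / (€106.61 + €5.38) = 0.031925

3.19%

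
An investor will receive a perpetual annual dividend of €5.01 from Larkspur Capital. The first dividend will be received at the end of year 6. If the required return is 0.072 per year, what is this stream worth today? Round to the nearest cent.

€49.15

Value at end of year 5: C / r = €5.01 / 0.072 = €69.5833
Discount to today: PV = €69.5833 / (1 + 0.072)^5 = €69.5833 / 1.415709 = €49.15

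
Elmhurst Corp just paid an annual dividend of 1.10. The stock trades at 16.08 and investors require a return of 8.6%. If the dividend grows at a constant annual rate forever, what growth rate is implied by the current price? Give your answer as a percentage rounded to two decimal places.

P = D₀(1+g)/(r−g) ⇒ P(r−g) = D₀(1+g) ⇒ g(P+D₀) = P·r − D₀
g = (P·r − D₀)/(P + D₀) = (16.08×0.086 − 1.10) / (16.08 + 1.10) = 0.016466

1.65%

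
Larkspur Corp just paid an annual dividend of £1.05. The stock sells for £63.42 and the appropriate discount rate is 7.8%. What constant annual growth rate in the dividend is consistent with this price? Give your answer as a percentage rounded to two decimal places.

6.04%

P = D₀(1+g)/(r−g) ⇒ P(r−g) = D₀(1+g) ⇒ g(P+D₀) = P·r − D₀
g = (P·r − D₀)/(P + D₀) = (£63.42×0.078 − £1.05) / (£63.42 + £1.05) = 0.060443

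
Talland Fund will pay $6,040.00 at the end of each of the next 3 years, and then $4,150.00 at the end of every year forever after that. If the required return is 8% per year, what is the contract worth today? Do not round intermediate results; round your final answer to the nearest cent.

PV of 3-year annuity: $6,040.00 × [1 − (1+0.08)^−3] / 0.08 = 15565.66580
Perpetuity value at year 3: $4,150.00 / 0.08 = 51875.00000
PV of perpetuity: 51875.00000 / (1+0.08)^3 = 41180.04750
Total PV = 15565.66580 + 41180.04750 = 56745.71331

$56745.71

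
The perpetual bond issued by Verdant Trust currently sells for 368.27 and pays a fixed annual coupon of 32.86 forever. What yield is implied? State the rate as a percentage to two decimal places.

P = C/r ⇒ r = C/P = 32.86/368.27 = 0.089228

8.92%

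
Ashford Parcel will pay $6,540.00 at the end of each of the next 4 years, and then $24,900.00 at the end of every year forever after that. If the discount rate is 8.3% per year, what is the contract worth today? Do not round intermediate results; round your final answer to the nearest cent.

$239593.22

PV of 4-year annuity: $6,540.00 × [1 − (1+0.083)^−4] / 0.083 = 21517.44656
Perpetuity value at year 4: $24,900.00 / 0.083 = 300000.00000
PV of perpetuity: 300000.00000 / (1+0.083)^4 = 218075.77684
Total PV = 21517.44656 + 218075.77684 = 239593.22341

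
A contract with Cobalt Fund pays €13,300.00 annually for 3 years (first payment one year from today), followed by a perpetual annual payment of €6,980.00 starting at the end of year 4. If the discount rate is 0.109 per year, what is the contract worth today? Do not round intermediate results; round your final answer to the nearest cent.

PV of 3-year annuity: €13,300.00 × [1 − (1+0.109)^−3] / 0.109 = 32558.01683
Perpetuity value at year 3: €6,980.00 / 0.109 = 64036.69725
PV of perpetuity: 64036.69725 / (1+0.109)^3 = 46949.85834
Total PV = 32558.01683 + 46949.85834 = 79507.87517

€79507.88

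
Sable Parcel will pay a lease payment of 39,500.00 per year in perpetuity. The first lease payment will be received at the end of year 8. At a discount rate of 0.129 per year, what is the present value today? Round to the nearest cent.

130963.35

Value at end of year 7: C / r = 39,500.00 / 0.129 = 306,201.5504
Discount to today: PV = 306,201.5504 / (1 + 0.129)^7 = 306,201.5504 / 2.338070 = 130,963.35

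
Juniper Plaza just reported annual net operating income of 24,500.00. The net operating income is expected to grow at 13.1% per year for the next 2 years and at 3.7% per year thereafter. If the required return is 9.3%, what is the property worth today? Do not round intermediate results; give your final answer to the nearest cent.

D_1 = 27709.50000
D_2 = 31339.44450
Terminal value at year 2: TV = D_2×(1+g_2)/(r−g_2) = 32499.00395/0.056 = 580339.35619
P_0 = D_1/(1+r)^1 + D_2/(1+r)^2 + TV/(1+r)^2
    = 25351.78408 + 26233.18188 + 485782.31446 = 537367.28042

537367.28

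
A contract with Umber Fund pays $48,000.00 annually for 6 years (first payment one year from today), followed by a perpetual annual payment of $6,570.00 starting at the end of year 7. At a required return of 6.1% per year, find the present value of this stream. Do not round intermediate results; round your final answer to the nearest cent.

PV of 6-year annuity: $48,000.00 × [1 − (1+0.061)^−6] / 0.061 = 235291.79776
Perpetuity value at year 6: $6,570.00 / 0.061 = 107704.91803
PV of perpetuity: 107704.91803 / (1+0.061)^6 = 75499.35321
Total PV = 235291.79776 + 75499.35321 = 310791.15098

$310791.15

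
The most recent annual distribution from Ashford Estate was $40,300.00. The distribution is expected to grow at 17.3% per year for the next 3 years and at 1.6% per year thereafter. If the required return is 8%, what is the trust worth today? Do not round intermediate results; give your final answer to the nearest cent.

$962617.45

D_1 = 47271.90000
D_2 = 55449.93870
D_3 = 65042.77810
Terminal value at year 3: TV = D_3×(1+g_2)/(r−g_2) = 66083.46254/0.064 = 1032554.10226
P_0 = D_1/(1+r)^1 + D_2/(1+r)^2 + D_3/(1+r)^3 + TV/(1+r)^3
    = 43770.27778 + 47539.38503 + 51633.05430 + 819674.73697 = 962617.45408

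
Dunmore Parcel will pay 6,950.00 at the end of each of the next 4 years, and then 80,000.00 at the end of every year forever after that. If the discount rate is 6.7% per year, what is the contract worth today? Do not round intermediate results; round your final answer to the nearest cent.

PV of 4-year annuity: 6,950.00 × [1 − (1+0.067)^−4] / 0.067 = 23701.43408
Perpetuity value at year 4: 80,000.00 / 0.067 = 1194029.85075
PV of perpetuity: 1194029.85075 / (1+0.067)^4 = 921207.58799
Total PV = 23701.43408 + 921207.58799 = 944909.02207

944909.02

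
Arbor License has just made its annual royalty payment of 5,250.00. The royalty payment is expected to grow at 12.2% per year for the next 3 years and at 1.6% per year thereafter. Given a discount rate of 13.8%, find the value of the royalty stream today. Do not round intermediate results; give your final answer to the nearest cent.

D_1 = 5890.50000
D_2 = 6609.14100
D_3 = 7415.45620
Terminal value at year 3: TV = D_3×(1+g_2)/(r−g_2) = 7534.10350/0.122 = 61754.94673
P_0 = D_1/(1+r)^1 + D_2/(1+r)^2 + D_3/(1+r)^3 + TV/(1+r)^3
    = 5176.18629 + 5103.41039 + 5031.65769 + 41902.98537 = 57214.23974

57214.24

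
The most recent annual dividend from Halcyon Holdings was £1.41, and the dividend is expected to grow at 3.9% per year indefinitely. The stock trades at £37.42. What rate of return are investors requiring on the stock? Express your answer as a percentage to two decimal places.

D₁ = £1.41 × 1.039 = £1.4650
P = D₁/(r − g) ⇒ r = D₁/P + g = £1.4650/£37.42 + 0.039 = 0.039150 + 0.039 = 0.078150

7.81%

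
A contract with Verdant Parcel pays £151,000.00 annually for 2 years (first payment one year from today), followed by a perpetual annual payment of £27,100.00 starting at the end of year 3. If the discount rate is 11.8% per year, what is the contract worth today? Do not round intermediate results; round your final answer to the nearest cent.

PV of 2-year annuity: £151,000.00 × [1 − (1+0.118)^−2] / 0.118 = 255869.95689
Perpetuity value at year 2: £27,100.00 / 0.118 = 229661.01695
PV of perpetuity: 229661.01695 / (1+0.118)^2 = 183739.98495
Total PV = 255869.95689 + 183739.98495 = 439609.94184

£439609.94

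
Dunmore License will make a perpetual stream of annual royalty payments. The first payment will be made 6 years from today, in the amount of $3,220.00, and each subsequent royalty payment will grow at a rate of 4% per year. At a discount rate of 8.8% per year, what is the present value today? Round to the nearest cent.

Value at end of year 5: C₁ / (r − g) = $3,220.00 / (0.088 − 0.04) = $67,083.3333
Discount to today: PV = $67,083.3333 / (1 + 0.088)^5 = $67,083.3333 / 1.524560 = $44,001.77

$44001.77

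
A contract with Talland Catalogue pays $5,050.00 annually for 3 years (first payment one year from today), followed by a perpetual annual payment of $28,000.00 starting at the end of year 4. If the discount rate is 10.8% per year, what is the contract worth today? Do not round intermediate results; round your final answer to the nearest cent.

$202980.35

PV of 3-year annuity: $5,050.00 × [1 − (1+0.108)^−3] / 0.108 = 12383.81327
Perpetuity value at year 3: $28,000.00 / 0.108 = 259259.25926
PV of perpetuity: 259259.25926 / (1+0.108)^3 = 190596.53222
Total PV = 12383.81327 + 190596.53222 = 202980.34549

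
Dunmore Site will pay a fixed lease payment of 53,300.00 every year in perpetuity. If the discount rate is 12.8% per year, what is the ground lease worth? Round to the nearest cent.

Level perpetuity: PV = C / r = 53,300.00 / 0.128 = 416,406.25

416406.25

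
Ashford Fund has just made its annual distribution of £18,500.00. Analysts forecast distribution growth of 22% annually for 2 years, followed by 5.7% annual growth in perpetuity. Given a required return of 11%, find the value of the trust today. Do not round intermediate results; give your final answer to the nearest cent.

£488383.65

D_1 = 22570.00000
D_2 = 27535.40000
Terminal value at year 2: TV = D_2×(1+g_2)/(r−g_2) = 29104.91780/0.053 = 549149.39245
P_0 = D_1/(1+r)^1 + D_2/(1+r)^2 + TV/(1+r)^2
    = 20333.33333 + 22348.34835 + 445701.96612 = 488383.64780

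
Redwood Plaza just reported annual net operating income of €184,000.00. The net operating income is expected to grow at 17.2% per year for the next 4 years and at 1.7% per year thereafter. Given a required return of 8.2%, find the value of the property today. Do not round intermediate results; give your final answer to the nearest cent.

€4865343.86

D_1 = 215648.00000
D_2 = 252739.45600
D_3 = 296210.64243
D_4 = 347158.87293
Terminal value at year 4: TV = D_4×(1+g_2)/(r−g_2) = 353060.57377/0.065 = 5431701.13492
P_0 = D_1/(1+r)^1 + D_2/(1+r)^2 + D_3/(1+r)^3 + D_4/(1+r)^4 + TV/(1+r)^4
    = 199304.99076 + 215883.03990 + 233840.03952 + 253290.68976 + 3963025.09971 = 4865343.85964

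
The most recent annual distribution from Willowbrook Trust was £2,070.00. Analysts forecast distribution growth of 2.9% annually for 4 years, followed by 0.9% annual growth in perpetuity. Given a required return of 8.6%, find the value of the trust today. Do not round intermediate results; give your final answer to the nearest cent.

£29112.24

D_1 = 2130.03000
D_2 = 2191.80087
D_3 = 2255.36310
D_4 = 2320.76862
Terminal value at year 4: TV = D_4×(1+g_2)/(r−g_2) = 2341.65554/0.077 = 30411.11094
P_0 = D_1/(1+r)^1 + D_2/(1+r)^2 + D_3/(1+r)^3 + D_4/(1+r)^4 + TV/(1+r)^4
    = 1961.35359 + 1858.40962 + 1760.86878 + 1668.44749 + 21863.16259 = 29112.24208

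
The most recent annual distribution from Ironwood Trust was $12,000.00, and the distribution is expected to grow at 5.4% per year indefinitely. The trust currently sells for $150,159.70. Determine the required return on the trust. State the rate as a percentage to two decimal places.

13.82%

D₁ = $12,000.00 × 1.054 = $12,648.0000
P = D₁/(r − g) ⇒ r = D₁/P + g = $12,648.0000/$150,159.70 + 0.054 = 0.084230 + 0.054 = 0.138230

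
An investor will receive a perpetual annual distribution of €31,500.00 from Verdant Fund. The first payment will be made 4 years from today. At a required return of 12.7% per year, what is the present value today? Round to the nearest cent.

Value at end of year 3: C / r = €31,500.00 / 0.127 = €248,031.4961
Discount to today: PV = €248,031.4961 / (1 + 0.127)^3 = €248,031.4961 / 1.431435 = €173,274.67

€173274.67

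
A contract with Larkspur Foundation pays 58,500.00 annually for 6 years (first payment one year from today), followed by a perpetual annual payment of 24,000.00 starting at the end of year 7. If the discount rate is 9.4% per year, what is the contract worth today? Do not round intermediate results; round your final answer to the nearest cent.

PV of 6-year annuity: 58,500.00 × [1 − (1+0.094)^−6] / 0.094 = 259325.83529
Perpetuity value at year 6: 24,000.00 / 0.094 = 255319.14894
PV of perpetuity: 255319.14894 / (1+0.094)^6 = 148929.06266
Total PV = 259325.83529 + 148929.06266 = 408254.89796

408254.90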